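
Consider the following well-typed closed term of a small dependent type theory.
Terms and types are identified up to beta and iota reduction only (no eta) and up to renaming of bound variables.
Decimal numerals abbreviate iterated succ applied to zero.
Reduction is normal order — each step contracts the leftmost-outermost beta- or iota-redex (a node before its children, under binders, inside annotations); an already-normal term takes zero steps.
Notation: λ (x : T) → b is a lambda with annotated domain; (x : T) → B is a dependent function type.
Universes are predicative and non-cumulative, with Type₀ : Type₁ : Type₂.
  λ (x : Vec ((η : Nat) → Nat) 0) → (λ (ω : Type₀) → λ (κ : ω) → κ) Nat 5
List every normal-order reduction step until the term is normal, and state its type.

normal-order reduction:
  λ (x : Vec ((η : Nat) → Nat) 0) → (λ (ω : Type₀) → λ (κ : ω) → κ) Nat 5
  ~> λ (x : Vec ((η : Nat) → Nat) 0) → (λ (ω : Nat) → ω) 5
  ~> λ (x : Vec ((η : Nat) → Nat) 0) → 5
inferred type:
  (x : Vec ((η : Nat) → Nat) 0) → Nat


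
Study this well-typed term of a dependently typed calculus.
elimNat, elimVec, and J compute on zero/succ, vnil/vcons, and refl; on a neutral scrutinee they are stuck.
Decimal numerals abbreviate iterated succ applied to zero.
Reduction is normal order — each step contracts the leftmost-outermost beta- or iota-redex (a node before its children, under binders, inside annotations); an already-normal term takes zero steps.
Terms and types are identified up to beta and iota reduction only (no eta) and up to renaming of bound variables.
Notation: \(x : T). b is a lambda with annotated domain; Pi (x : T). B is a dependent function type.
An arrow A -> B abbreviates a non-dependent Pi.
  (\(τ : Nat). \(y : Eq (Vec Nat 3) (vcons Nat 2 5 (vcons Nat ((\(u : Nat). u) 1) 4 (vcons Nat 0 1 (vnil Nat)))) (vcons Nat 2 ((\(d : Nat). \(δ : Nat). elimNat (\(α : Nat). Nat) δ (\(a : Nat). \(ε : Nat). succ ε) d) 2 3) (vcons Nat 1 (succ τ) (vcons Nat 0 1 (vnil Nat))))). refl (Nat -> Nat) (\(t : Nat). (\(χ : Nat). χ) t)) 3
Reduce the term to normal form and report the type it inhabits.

reduced normal form:
  \(τ : Eq (Vec Nat 3) (vcons Nat 2 5 (vcons Nat 1 4 (vcons Nat 0 1 (vnil Nat)))) (vcons Nat 2 5 (vcons Nat 1 4 (vcons Nat 0 1 (vnil Nat))))). refl (Nat -> Nat) (\(y : Nat). y)
the term's type:
  Eq (Vec Nat 3) (vcons Nat 2 5 (vcons Nat 1 4 (vcons Nat 0 1 (vnil Nat)))) (vcons Nat 2 5 (vcons Nat 1 4 (vcons Nat 0 1 (vnil Nat)))) -> Eq (Nat -> Nat) (\(τ : Nat). τ) (\(y : Nat). y)
observation: contracting a beta-redex first, the term normalizes in 12 steps.


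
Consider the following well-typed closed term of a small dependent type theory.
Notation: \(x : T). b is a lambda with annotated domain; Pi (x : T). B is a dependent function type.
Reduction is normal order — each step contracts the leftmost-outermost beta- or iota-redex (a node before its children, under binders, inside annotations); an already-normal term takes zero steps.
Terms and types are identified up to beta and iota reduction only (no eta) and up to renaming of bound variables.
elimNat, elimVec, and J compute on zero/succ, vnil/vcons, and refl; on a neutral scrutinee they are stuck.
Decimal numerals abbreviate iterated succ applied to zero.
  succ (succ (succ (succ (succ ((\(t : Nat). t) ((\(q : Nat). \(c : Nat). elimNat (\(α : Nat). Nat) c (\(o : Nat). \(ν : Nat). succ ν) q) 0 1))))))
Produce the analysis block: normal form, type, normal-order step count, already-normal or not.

resulting normal form:
  6
the term's type:
  Nat
steps to reach normal form (normal order): 4
term was already normal: no
first contracted redex: a beta-redex


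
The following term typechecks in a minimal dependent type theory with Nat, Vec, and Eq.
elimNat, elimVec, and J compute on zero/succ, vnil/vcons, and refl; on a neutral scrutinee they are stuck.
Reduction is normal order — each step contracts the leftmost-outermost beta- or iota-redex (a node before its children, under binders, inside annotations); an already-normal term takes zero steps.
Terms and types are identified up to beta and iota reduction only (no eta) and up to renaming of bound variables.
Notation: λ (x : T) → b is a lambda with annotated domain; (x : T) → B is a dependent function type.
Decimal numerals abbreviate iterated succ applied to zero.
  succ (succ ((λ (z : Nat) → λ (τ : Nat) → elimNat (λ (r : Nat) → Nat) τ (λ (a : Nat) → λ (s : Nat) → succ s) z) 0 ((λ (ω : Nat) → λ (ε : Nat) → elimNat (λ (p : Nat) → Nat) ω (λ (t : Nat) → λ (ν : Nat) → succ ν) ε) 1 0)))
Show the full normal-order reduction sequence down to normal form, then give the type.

reduction (normal order):
  succ (succ ((λ (z : Nat) → λ (τ : Nat) → elimNat (λ (r : Nat) → Nat) τ (λ (a : Nat) → λ (s : Nat) → succ s) z) 0 ((λ (ω : Nat) → λ (ε : Nat) → elimNat (λ (p : Nat) → Nat) ω (λ (t : Nat) → λ (ν : Nat) → succ ν) ε) 1 0)))
  ~> succ (succ ((λ (z : Nat) → elimNat (λ (τ : Nat) → Nat) z (λ (r : Nat) → λ (a : Nat) → succ a) 0) ((λ (s : Nat) → λ (ω : Nat) → elimNat (λ (ε : Nat) → Nat) s (λ (p : Nat) → λ (t : Nat) → succ t) ω) 1 0)))
  ~> succ (succ (elimNat (λ (z : Nat) → Nat) ((λ (τ : Nat) → λ (r : Nat) → elimNat (λ (a : Nat) → Nat) τ (λ (s : Nat) → λ (ω : Nat) → succ ω) r) 1 0) (λ (ε : Nat) → λ (p : Nat) → succ p) 0))
  ~> succ (succ ((λ (z : Nat) → λ (τ : Nat) → elimNat (λ (r : Nat) → Nat) z (λ (a : Nat) → λ (s : Nat) → succ s) τ) 1 0))
  ~> succ (succ ((λ (z : Nat) → elimNat (λ (τ : Nat) → Nat) 1 (λ (r : Nat) → λ (a : Nat) → succ a) z) 0))
  ~> succ (succ (elimNat (λ (z : Nat) → Nat) 1 (λ (τ : Nat) → λ (r : Nat) → succ r) 0))
  ~> 3
type:
  Nat


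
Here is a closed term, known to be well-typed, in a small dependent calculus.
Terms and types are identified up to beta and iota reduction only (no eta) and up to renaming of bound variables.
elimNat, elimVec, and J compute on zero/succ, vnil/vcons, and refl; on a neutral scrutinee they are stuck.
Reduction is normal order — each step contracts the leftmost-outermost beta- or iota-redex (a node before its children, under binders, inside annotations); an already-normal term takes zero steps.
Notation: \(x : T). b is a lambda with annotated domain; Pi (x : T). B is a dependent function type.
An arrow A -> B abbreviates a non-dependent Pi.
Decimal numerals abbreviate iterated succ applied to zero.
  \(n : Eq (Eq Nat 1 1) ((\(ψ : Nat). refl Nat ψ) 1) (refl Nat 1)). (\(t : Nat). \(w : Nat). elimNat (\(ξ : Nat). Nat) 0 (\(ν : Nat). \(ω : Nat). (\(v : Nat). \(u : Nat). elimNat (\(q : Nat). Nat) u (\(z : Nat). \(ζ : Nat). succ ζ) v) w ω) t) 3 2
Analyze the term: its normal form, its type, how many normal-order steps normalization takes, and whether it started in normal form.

resulting normal form:
  \(n : Eq (Eq Nat 1 1) (refl Nat 1) (refl Nat 1)). 6
type:
  Eq (Eq Nat 1 1) (refl Nat 1) (refl Nat 1) -> Nat
reduction steps (normal order): 40
already normal: no
first contracted redex: a beta-redex


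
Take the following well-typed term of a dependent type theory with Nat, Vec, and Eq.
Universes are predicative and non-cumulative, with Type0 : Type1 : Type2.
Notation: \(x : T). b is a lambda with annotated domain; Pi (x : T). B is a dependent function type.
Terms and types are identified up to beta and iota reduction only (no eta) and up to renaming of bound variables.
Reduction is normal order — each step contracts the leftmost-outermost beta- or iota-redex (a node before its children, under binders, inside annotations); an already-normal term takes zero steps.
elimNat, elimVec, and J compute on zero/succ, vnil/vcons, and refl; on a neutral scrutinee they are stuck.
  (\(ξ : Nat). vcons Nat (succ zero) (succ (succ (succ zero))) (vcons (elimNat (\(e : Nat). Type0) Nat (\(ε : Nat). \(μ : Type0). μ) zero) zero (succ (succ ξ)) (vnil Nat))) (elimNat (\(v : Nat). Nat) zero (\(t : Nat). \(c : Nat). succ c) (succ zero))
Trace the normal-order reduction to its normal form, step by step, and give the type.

reduction (normal order):
  (\(ξ : Nat). vcons Nat (succ zero) (succ (succ (succ zero))) (vcons (elimNat (\(e : Nat). Type0) Nat (\(ε : Nat). \(μ : Type0). μ) zero) zero (succ (succ ξ)) (vnil Nat))) (elimNat (\(v : Nat). Nat) zero (\(t : Nat). \(c : Nat). succ c) (succ zero))
  ~> vcons Nat (succ zero) (succ (succ (succ zero))) (vcons (elimNat (\(ξ : Nat). Type0) Nat (\(e : Nat). \(ε : Type0). ε) zero) zero (succ (succ (elimNat (\(μ : Nat). Nat) zero (\(v : Nat). \(t : Nat). succ t) (succ zero)))) (vnil Nat))
  ~> vcons Nat (succ zero) (succ (succ (succ zero))) (vcons Nat zero (succ (succ (elimNat (\(ξ : Nat). Nat) zero (\(e : Nat). \(ε : Nat). succ ε) (succ zero)))) (vnil Nat))
  ~> vcons Nat (succ zero) (succ (succ (succ zero))) (vcons Nat zero (succ (succ ((\(ξ : Nat). \(e : Nat). succ e) zero (elimNat (\(ε : Nat). Nat) zero (\(μ : Nat). \(v : Nat). succ v) zero)))) (vnil Nat))
  ~> vcons Nat (succ zero) (succ (succ (succ zero))) (vcons Nat zero (succ (succ ((\(ξ : Nat). succ ξ) (elimNat (\(e : Nat). Nat) zero (\(ε : Nat). \(μ : Nat). succ μ) zero)))) (vnil Nat))
  ~> vcons Nat (succ zero) (succ (succ (succ zero))) (vcons Nat zero (succ (succ (succ (elimNat (\(ξ : Nat). Nat) zero (\(e : Nat). \(ε : Nat). succ ε) zero)))) (vnil Nat))
  ~> vcons Nat (succ zero) (succ (succ (succ zero))) (vcons Nat zero (succ (succ (succ zero))) (vnil Nat))
type:
  Vec Nat (succ (succ zero))


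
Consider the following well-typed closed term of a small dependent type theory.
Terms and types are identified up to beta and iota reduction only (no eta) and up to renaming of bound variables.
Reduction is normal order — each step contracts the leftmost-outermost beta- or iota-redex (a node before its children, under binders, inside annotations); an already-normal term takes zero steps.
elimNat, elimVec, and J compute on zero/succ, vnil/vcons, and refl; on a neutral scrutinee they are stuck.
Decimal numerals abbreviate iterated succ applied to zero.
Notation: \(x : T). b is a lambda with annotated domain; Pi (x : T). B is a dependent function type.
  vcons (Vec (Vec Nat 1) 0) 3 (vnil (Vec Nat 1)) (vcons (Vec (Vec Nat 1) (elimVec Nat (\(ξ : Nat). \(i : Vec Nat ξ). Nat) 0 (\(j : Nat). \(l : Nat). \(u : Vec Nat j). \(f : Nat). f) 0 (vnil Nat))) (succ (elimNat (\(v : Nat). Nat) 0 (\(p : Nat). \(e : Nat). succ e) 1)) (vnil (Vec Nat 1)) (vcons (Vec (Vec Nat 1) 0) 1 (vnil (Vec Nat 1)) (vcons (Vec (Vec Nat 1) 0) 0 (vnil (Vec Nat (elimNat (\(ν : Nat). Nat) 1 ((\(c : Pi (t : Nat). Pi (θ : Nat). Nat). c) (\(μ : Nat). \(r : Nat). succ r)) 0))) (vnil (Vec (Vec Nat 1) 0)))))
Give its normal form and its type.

normal form:
  vcons (Vec (Vec Nat 1) 0) 3 (vnil (Vec Nat 1)) (vcons (Vec (Vec Nat 1) 0) 2 (vnil (Vec Nat 1)) (vcons (Vec (Vec Nat 1) 0) 1 (vnil (Vec Nat 1)) (vcons (Vec (Vec Nat 1) 0) 0 (vnil (Vec Nat 1)) (vnil (Vec (Vec Nat 1) 0)))))
inferred type:
  Vec (Vec (Vec Nat 1) 0) 4


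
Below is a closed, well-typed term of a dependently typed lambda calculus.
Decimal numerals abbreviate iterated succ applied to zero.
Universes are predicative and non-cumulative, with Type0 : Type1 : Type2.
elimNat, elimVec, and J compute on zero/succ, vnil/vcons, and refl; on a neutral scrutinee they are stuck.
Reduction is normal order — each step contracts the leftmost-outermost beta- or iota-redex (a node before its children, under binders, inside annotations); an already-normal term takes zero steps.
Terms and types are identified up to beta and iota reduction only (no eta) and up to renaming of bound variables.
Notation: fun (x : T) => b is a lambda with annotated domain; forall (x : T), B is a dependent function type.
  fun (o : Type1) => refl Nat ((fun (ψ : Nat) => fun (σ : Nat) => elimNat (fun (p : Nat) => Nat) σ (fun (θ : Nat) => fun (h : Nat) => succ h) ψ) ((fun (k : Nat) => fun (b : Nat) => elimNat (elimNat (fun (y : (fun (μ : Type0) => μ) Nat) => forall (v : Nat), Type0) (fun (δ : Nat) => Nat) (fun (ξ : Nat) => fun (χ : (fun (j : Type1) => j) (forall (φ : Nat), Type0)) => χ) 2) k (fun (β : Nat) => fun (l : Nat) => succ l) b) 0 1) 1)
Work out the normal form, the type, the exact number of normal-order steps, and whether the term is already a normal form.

reduced normal form:
  fun (o : Type1) => refl Nat 2
type:
  forall (o : Type1), Eq Nat 2 2
normal-order step count: 12
started in normal form: no
first redex: a beta-redex


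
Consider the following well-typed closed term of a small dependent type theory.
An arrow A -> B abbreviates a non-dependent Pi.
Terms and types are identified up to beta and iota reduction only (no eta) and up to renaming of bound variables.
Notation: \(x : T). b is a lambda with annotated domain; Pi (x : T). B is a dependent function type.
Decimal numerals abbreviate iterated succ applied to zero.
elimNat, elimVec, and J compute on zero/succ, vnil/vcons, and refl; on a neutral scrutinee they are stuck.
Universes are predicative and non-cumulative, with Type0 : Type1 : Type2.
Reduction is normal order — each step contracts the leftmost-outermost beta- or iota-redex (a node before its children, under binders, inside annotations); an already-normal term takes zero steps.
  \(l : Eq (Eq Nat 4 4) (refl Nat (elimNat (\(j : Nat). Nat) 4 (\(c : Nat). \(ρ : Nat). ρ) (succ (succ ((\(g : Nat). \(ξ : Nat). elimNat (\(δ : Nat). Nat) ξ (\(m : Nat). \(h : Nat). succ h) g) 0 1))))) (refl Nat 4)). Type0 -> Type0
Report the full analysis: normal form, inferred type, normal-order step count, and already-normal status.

resulting normal form:
  \(l : Eq (Eq Nat 4 4) (refl Nat 4) (refl Nat 4)). Type0 -> Type0
type:
  Eq (Eq Nat 4 4) (refl Nat 4) (refl Nat 4) -> Type1
reduction steps (normal order): 13
already normal: no
first contracted redex: an elimNat iota-redex


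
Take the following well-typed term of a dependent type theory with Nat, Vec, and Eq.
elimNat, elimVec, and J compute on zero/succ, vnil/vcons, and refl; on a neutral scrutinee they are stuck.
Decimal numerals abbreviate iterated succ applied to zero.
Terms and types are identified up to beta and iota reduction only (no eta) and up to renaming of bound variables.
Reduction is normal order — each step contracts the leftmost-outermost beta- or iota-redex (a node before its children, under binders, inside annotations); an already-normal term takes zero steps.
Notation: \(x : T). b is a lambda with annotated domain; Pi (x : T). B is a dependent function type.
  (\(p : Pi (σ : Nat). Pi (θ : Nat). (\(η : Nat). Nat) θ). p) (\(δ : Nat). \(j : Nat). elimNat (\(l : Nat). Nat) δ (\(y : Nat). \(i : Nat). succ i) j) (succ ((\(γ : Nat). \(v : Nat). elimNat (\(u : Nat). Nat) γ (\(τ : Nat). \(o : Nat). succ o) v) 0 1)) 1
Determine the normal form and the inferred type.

reduced normal form:
  3
type:
  Nat


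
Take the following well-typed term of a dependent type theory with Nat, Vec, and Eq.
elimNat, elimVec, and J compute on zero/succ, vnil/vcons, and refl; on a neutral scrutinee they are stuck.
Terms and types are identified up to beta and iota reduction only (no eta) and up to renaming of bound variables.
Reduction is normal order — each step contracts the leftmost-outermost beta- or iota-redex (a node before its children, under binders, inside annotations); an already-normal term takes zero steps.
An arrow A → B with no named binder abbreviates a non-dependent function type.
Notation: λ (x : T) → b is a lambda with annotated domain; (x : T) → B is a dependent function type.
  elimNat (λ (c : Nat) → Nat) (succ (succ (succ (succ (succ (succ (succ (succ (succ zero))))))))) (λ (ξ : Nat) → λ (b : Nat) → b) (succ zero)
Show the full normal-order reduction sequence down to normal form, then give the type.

normal-order reduction:
  elimNat (λ (c : Nat) → Nat) (succ (succ (succ (succ (succ (succ (succ (succ (succ zero))))))))) (λ (ξ : Nat) → λ (b : Nat) → b) (succ zero)
  ~> (λ (c : Nat) → λ (ξ : Nat) → ξ) zero (elimNat (λ (b : Nat) → Nat) (succ (succ (succ (succ (succ (succ (succ (succ (succ zero))))))))) (λ (ψ : Nat) → λ (ε : Nat) → ε) zero)
  ~> (λ (c : Nat) → c) (elimNat (λ (ξ : Nat) → Nat) (succ (succ (succ (succ (succ (succ (succ (succ (succ zero))))))))) (λ (b : Nat) → λ (ψ : Nat) → ψ) zero)
  ~> elimNat (λ (c : Nat) → Nat) (succ (succ (succ (succ (succ (succ (succ (succ (succ zero))))))))) (λ (ξ : Nat) → λ (b : Nat) → b) zero
  ~> succ (succ (succ (succ (succ (succ (succ (succ (succ zero))))))))
inferred type:
  Nat


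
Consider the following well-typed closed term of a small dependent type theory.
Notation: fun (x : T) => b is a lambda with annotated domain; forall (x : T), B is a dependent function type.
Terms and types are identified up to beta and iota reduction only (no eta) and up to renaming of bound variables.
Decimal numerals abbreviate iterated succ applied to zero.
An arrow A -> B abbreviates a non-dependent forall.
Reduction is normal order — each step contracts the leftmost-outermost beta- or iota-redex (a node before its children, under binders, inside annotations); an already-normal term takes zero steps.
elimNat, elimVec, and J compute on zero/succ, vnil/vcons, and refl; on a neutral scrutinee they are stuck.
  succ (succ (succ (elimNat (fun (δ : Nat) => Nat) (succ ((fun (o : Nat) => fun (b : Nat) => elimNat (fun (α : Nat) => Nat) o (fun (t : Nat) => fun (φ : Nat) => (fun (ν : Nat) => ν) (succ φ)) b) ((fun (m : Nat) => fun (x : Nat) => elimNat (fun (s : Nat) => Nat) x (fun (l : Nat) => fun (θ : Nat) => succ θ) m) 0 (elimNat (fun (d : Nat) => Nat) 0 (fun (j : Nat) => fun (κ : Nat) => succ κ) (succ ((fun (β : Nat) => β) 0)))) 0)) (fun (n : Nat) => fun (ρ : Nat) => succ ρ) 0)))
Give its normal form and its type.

resulting normal form:
  5
type:
  Nat


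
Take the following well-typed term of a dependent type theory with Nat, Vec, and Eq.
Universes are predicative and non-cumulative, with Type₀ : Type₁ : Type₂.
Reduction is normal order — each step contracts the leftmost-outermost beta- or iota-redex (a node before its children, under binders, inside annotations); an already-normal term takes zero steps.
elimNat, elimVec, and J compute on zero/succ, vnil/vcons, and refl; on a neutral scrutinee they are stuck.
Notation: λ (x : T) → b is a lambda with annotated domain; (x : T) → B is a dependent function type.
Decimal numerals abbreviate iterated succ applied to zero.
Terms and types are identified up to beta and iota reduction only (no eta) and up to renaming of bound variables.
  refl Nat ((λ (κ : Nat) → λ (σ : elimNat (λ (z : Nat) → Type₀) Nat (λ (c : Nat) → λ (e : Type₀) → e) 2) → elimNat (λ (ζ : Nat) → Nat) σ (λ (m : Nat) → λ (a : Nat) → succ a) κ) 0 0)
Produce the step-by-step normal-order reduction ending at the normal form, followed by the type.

normal-order reduction:
  refl Nat ((λ (κ : Nat) → λ (σ : elimNat (λ (z : Nat) → Type₀) Nat (λ (c : Nat) → λ (e : Type₀) → e) 2) → elimNat (λ (ζ : Nat) → Nat) σ (λ (m : Nat) → λ (a : Nat) → succ a) κ) 0 0)
  ~> refl Nat ((λ (κ : elimNat (λ (σ : Nat) → Type₀) Nat (λ (z : Nat) → λ (c : Type₀) → c) 2) → elimNat (λ (e : Nat) → Nat) κ (λ (ζ : Nat) → λ (m : Nat) → succ m) 0) 0)
  ~> refl Nat (elimNat (λ (κ : Nat) → Nat) 0 (λ (σ : Nat) → λ (z : Nat) → succ z) 0)
  ~> refl Nat 0
the term's type:
  Eq Nat 0 0


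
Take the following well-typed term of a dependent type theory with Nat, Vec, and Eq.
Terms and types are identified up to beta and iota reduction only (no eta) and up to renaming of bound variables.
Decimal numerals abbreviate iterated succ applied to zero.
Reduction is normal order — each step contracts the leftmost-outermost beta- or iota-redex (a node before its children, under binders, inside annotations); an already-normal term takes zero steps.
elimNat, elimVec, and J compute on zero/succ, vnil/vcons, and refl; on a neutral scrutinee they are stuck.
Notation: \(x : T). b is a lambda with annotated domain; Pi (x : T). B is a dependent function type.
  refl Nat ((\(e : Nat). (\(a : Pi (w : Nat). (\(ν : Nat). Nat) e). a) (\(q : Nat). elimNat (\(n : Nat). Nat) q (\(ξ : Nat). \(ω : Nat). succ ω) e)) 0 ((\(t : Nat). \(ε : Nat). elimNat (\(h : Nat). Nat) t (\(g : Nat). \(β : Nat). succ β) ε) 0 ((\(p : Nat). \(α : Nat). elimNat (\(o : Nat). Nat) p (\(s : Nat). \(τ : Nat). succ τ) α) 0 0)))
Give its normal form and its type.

reduced normal form:
  refl Nat 0
inferred type:
  Eq Nat 0 0


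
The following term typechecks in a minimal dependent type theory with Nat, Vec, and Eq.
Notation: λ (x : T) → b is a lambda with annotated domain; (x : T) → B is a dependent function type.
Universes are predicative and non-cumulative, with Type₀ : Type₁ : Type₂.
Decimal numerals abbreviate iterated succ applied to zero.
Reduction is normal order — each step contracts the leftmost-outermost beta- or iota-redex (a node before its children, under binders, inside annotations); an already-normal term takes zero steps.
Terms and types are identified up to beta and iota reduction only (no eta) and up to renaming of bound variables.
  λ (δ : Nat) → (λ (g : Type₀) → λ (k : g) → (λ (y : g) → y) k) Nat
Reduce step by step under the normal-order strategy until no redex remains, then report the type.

reduction (normal order):
  λ (δ : Nat) → (λ (g : Type₀) → λ (k : g) → (λ (y : g) → y) k) Nat
  ~> λ (δ : Nat) → λ (g : Nat) → (λ (k : Nat) → k) g
  ~> λ (δ : Nat) → λ (g : Nat) → g
type:
  (δ : Nat) → (g : Nat) → Nat


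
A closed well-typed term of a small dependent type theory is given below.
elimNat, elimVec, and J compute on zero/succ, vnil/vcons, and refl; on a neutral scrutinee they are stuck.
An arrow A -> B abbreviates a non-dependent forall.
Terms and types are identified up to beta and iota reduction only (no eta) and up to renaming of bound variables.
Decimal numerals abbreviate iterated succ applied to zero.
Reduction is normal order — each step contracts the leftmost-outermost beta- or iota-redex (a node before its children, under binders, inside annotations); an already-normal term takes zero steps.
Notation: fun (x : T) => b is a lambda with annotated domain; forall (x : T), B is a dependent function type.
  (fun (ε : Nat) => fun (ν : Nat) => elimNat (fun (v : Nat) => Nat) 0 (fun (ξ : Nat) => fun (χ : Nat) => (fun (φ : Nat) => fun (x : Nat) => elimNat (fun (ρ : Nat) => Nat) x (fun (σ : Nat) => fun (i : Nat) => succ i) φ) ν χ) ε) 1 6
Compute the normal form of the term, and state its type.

reduced normal form:
  6
type:
  Nat
observation: the first redex contracted is a beta-redex; the normal form is reached in 27 normal-order steps.


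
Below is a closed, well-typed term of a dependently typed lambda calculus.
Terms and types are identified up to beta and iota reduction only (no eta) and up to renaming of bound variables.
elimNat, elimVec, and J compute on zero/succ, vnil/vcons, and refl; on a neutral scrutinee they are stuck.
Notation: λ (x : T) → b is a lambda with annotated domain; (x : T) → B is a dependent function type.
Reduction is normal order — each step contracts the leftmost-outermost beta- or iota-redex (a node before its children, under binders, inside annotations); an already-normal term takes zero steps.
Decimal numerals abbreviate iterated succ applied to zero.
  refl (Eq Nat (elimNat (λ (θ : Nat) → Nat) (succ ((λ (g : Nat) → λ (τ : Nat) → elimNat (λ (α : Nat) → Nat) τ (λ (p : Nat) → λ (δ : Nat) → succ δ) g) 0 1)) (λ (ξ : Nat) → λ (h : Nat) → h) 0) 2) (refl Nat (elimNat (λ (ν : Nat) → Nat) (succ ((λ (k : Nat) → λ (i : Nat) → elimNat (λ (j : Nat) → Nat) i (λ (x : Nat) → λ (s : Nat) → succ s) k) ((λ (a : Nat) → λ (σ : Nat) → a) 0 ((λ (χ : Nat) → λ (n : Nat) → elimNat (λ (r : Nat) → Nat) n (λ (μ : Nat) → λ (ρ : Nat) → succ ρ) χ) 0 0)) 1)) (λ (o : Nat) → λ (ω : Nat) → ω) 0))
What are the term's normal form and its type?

resulting normal form:
  refl (Eq Nat 2 2) (refl Nat 2)
the term's type:
  Eq (Eq Nat 2 2) (refl Nat 2) (refl Nat 2)
observation: the first redex contracted is an elimNat iota-redex; the normal form is reached in 10 normal-order steps.


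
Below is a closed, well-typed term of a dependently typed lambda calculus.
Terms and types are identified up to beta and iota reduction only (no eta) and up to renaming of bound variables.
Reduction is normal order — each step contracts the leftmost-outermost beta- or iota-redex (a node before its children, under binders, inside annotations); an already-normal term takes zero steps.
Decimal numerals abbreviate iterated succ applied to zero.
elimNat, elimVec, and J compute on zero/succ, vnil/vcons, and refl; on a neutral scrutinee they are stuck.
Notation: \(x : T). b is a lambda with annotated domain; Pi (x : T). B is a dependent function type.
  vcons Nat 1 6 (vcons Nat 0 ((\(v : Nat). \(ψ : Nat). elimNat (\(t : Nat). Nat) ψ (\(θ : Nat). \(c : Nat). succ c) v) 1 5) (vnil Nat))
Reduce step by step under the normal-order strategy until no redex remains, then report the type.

normal-order reduction sequence:
  vcons Nat 1 6 (vcons Nat 0 ((\(v : Nat). \(ψ : Nat). elimNat (\(t : Nat). Nat) ψ (\(θ : Nat). \(c : Nat). succ c) v) 1 5) (vnil Nat))
  ~> vcons Nat 1 6 (vcons Nat 0 ((\(v : Nat). elimNat (\(ψ : Nat). Nat) v (\(t : Nat). \(θ : Nat). succ θ) 1) 5) (vnil Nat))
  ~> vcons Nat 1 6 (vcons Nat 0 (elimNat (\(v : Nat). Nat) 5 (\(ψ : Nat). \(t : Nat). succ t) 1) (vnil Nat))
  ~> vcons Nat 1 6 (vcons Nat 0 ((\(v : Nat). \(ψ : Nat). succ ψ) 0 (elimNat (\(t : Nat). Nat) 5 (\(θ : Nat). \(c : Nat). succ c) 0)) (vnil Nat))
  ~> vcons Nat 1 6 (vcons Nat 0 ((\(v : Nat). succ v) (elimNat (\(ψ : Nat). Nat) 5 (\(t : Nat). \(θ : Nat). succ θ) 0)) (vnil Nat))
  ~> vcons Nat 1 6 (vcons Nat 0 (succ (elimNat (\(v : Nat). Nat) 5 (\(ψ : Nat). \(t : Nat). succ t) 0)) (vnil Nat))
  ~> vcons Nat 1 6 (vcons Nat 0 6 (vnil Nat))
the term's type:
  Vec Nat 2


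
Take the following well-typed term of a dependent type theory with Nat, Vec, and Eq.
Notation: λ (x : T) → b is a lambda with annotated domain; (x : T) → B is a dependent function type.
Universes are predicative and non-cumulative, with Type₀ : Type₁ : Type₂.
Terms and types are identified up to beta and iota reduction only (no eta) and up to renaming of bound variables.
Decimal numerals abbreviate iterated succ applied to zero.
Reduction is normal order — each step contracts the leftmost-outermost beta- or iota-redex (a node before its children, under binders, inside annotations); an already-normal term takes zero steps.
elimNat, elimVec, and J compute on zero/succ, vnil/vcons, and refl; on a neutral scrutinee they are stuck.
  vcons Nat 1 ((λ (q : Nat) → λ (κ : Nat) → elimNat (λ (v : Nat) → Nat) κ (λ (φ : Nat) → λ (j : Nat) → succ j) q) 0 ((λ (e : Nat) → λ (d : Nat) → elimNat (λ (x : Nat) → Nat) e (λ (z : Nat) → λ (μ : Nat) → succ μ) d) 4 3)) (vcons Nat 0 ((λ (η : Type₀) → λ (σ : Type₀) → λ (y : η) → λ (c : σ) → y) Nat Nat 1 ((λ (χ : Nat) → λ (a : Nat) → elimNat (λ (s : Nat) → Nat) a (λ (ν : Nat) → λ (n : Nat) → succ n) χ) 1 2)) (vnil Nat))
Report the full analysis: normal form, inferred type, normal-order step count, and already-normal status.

normal form:
  vcons Nat 1 7 (vcons Nat 0 1 (vnil Nat))
the term's type:
  Vec Nat 2
steps to reach normal form (normal order): 19
started in normal form: no
first redex: a beta-redex


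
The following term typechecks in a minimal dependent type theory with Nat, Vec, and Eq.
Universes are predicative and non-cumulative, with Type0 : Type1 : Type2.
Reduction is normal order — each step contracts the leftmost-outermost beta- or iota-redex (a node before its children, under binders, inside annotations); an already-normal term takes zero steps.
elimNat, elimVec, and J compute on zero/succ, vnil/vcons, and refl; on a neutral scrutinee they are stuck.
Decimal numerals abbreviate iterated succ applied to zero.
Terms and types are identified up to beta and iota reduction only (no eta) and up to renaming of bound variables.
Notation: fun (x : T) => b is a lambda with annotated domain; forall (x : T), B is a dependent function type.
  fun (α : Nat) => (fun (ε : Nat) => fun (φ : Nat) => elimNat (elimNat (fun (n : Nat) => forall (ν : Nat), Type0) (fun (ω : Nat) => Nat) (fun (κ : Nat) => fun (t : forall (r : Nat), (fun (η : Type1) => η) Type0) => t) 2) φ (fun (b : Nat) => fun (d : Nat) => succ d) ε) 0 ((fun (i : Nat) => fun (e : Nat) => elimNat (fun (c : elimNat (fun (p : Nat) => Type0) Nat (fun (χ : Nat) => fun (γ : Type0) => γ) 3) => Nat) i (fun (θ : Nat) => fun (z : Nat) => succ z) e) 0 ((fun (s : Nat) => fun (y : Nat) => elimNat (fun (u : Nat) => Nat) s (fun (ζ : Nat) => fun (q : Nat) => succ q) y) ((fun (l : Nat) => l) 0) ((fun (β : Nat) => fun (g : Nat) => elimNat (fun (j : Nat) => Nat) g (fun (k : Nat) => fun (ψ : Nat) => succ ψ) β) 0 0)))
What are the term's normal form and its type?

resulting normal form:
  fun (α : Nat) => 0
type:
  forall (α : Nat), Nat


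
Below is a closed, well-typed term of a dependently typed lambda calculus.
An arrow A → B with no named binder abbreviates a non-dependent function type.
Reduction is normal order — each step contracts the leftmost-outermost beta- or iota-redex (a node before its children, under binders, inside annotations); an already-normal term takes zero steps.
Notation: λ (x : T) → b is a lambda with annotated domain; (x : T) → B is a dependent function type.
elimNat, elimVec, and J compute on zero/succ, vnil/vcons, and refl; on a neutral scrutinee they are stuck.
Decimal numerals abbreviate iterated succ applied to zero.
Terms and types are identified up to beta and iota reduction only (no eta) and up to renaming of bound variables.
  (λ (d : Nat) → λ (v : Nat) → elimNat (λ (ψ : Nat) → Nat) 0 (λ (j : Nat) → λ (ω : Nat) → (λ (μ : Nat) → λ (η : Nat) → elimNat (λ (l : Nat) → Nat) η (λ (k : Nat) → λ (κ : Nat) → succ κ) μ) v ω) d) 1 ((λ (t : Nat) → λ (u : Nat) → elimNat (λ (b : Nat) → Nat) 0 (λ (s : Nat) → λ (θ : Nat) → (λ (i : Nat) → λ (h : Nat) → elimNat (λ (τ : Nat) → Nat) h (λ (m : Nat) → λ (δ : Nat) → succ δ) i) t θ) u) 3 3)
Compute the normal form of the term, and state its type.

reduced normal form:
  9
the term's type:
  Nat


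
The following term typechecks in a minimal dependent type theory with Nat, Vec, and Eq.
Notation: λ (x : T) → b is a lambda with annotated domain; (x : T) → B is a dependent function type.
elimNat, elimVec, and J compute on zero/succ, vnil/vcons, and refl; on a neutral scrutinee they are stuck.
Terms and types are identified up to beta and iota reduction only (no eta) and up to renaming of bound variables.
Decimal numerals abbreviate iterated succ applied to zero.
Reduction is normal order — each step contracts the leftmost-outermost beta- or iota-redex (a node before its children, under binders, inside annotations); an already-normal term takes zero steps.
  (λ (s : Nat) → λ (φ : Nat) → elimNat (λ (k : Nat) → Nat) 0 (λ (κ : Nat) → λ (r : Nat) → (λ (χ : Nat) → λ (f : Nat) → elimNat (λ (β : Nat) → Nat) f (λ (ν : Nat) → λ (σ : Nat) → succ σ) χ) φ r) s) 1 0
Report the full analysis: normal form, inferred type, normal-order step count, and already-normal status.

resulting normal form:
  0
the term's type:
  Nat
steps to reach normal form (normal order): 9
started in normal form: no
first redex: a beta-redex


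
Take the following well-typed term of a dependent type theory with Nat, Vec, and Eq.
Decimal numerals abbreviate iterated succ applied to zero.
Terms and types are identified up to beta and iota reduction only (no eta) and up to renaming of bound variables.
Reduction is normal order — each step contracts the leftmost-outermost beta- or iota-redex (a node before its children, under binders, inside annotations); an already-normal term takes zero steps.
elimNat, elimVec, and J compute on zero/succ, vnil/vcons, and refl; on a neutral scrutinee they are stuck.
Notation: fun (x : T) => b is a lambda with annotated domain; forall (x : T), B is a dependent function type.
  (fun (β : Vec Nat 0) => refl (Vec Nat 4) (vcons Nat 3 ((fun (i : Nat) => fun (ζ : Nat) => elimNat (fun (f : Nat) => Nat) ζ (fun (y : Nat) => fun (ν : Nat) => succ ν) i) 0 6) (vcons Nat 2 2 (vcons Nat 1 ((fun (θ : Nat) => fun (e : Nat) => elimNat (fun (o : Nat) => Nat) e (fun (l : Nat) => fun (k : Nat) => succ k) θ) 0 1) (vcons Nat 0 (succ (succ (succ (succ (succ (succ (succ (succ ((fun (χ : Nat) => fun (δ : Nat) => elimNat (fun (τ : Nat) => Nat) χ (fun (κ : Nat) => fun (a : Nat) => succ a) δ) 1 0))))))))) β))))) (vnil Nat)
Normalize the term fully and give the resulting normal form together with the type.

normal form:
  refl (Vec Nat 4) (vcons Nat 3 6 (vcons Nat 2 2 (vcons Nat 1 1 (vcons Nat 0 9 (vnil Nat)))))
the term's type:
  Eq (Vec Nat 4) (vcons Nat 3 6 (vcons Nat 2 2 (vcons Nat 1 1 (vcons Nat 0 9 (vnil Nat))))) (vcons Nat 3 6 (vcons Nat 2 2 (vcons Nat 1 1 (vcons Nat 0 9 (vnil Nat)))))
observation: the first redex contracted is a beta-redex; the normal form is reached in 10 normal-order steps.


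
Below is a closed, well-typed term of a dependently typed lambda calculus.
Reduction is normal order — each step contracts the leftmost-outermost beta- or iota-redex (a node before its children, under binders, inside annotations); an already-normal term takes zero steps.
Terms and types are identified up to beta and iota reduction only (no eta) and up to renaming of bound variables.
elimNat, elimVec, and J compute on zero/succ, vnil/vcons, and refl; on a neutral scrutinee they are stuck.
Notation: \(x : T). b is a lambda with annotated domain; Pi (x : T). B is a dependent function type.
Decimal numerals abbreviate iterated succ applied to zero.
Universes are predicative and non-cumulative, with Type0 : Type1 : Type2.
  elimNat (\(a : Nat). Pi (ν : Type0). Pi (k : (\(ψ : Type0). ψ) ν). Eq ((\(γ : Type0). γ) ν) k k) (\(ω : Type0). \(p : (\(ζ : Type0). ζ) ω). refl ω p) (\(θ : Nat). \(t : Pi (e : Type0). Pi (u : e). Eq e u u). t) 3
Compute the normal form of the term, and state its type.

normal form:
  \(a : Type0). \(ν : a). refl a ν
inferred type:
  Pi (a : Type0). Pi (ν : a). Eq a ν ν
observation: normalization takes exactly 11 steps under the normal-order strategy.


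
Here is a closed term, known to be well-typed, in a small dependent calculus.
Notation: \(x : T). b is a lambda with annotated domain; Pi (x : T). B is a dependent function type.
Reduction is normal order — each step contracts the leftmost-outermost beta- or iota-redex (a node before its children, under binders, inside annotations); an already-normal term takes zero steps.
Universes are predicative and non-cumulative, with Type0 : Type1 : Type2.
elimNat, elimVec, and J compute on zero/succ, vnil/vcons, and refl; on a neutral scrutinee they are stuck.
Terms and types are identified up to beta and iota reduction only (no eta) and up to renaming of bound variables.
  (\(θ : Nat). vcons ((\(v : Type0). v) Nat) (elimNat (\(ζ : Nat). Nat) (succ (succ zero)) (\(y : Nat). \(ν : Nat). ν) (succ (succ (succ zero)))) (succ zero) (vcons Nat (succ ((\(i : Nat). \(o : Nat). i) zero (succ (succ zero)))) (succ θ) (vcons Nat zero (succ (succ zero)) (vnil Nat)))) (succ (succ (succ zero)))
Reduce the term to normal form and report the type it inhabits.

reduced normal form:
  vcons Nat (succ (succ zero)) (succ zero) (vcons Nat (succ zero) (succ (succ (succ (succ zero)))) (vcons Nat zero (succ (succ zero)) (vnil Nat)))
type:
  Vec Nat (succ (succ (succ zero)))
observation: 14 normal-order steps normalize the term, beginning with a beta-redex.


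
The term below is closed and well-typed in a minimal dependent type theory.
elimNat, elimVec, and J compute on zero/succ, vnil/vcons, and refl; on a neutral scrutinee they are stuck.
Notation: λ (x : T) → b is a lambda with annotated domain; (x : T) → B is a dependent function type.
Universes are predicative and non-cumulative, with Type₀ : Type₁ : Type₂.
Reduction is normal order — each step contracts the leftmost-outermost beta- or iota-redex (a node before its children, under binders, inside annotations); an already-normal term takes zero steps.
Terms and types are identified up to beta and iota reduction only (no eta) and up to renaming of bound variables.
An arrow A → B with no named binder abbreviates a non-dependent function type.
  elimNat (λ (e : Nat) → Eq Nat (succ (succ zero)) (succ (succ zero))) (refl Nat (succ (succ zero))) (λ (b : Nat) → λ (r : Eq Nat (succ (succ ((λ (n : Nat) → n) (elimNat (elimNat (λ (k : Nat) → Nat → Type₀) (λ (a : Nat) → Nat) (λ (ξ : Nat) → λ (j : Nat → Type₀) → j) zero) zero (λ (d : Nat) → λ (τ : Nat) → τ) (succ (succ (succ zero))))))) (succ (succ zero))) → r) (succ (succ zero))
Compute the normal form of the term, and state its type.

resulting normal form:
  refl Nat (succ (succ zero))
inferred type:
  Eq Nat (succ (succ zero)) (succ (succ zero))


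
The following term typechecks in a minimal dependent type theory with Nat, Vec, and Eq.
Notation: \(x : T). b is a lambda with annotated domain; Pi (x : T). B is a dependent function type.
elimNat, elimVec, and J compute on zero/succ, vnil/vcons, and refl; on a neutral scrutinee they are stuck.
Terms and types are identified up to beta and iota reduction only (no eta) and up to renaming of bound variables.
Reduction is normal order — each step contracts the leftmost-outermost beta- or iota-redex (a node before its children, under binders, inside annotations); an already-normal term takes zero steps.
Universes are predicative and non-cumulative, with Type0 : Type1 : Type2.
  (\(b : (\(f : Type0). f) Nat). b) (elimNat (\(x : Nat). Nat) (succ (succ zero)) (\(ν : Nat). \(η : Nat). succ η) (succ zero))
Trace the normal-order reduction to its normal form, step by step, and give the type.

reduction (normal order):
  (\(b : (\(f : Type0). f) Nat). b) (elimNat (\(x : Nat). Nat) (succ (succ zero)) (\(ν : Nat). \(η : Nat). succ η) (succ zero))
  ~> elimNat (\(b : Nat). Nat) (succ (succ zero)) (\(f : Nat). \(x : Nat). succ x) (succ zero)
  ~> (\(b : Nat). \(f : Nat). succ f) zero (elimNat (\(x : Nat). Nat) (succ (succ zero)) (\(ν : Nat). \(η : Nat). succ η) zero)
  ~> (\(b : Nat). succ b) (elimNat (\(f : Nat). Nat) (succ (succ zero)) (\(x : Nat). \(ν : Nat). succ ν) zero)
  ~> succ (elimNat (\(b : Nat). Nat) (succ (succ zero)) (\(f : Nat). \(x : Nat). succ x) zero)
  ~> succ (succ (succ zero))
inferred type:
  Nat


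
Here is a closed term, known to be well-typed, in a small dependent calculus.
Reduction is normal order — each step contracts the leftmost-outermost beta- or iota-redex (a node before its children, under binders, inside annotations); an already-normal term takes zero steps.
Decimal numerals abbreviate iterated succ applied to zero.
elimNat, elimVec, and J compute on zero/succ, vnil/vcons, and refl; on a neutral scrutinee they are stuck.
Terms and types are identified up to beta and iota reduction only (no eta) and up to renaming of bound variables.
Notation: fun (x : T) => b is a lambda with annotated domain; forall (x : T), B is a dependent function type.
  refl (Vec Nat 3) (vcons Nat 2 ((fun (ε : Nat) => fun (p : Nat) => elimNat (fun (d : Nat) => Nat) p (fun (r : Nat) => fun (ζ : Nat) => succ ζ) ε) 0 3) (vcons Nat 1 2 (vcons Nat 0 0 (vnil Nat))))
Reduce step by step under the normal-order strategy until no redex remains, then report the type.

reduction (normal order):
  refl (Vec Nat 3) (vcons Nat 2 ((fun (ε : Nat) => fun (p : Nat) => elimNat (fun (d : Nat) => Nat) p (fun (r : Nat) => fun (ζ : Nat) => succ ζ) ε) 0 3) (vcons Nat 1 2 (vcons Nat 0 0 (vnil Nat))))
  ~> refl (Vec Nat 3) (vcons Nat 2 ((fun (ε : Nat) => elimNat (fun (p : Nat) => Nat) ε (fun (d : Nat) => fun (r : Nat) => succ r) 0) 3) (vcons Nat 1 2 (vcons Nat 0 0 (vnil Nat))))
  ~> refl (Vec Nat 3) (vcons Nat 2 (elimNat (fun (ε : Nat) => Nat) 3 (fun (p : Nat) => fun (d : Nat) => succ d) 0) (vcons Nat 1 2 (vcons Nat 0 0 (vnil Nat))))
  ~> refl (Vec Nat 3) (vcons Nat 2 3 (vcons Nat 1 2 (vcons Nat 0 0 (vnil Nat))))
type:
  Eq (Vec Nat 3) (vcons Nat 2 3 (vcons Nat 1 2 (vcons Nat 0 0 (vnil Nat)))) (vcons Nat 2 3 (vcons Nat 1 2 (vcons Nat 0 0 (vnil Nat))))
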